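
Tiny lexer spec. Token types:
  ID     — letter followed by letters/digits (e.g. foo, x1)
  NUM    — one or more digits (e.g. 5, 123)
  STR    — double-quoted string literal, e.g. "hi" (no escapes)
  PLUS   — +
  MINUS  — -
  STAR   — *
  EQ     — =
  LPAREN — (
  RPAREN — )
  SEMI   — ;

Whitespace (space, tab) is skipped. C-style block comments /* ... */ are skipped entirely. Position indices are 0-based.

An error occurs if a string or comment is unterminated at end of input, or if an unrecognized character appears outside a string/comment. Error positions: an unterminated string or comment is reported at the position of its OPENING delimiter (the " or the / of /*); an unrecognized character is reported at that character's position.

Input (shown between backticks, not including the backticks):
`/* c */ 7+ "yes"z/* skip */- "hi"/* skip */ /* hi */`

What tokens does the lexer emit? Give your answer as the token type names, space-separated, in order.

pos=0: enter COMMENT mode (saw '/*')
exit COMMENT mode (now at pos=7)
pos=8: emit NUM '7' (now at pos=9)
pos=9: emit PLUS '+'
pos=11: enter STRING mode
pos=11: emit STR "yes" (now at pos=16)
pos=16: emit ID 'z' (now at pos=17)
pos=17: enter COMMENT mode (saw '/*')
exit COMMENT mode (now at pos=27)
pos=27: emit MINUS '-'
pos=29: enter STRING mode
pos=29: emit STR "hi" (now at pos=33)
pos=33: enter COMMENT mode (saw '/*')
exit COMMENT mode (now at pos=43)
pos=44: enter COMMENT mode (saw '/*')
exit COMMENT mode (now at pos=52)
DONE. 6 tokens: [NUM, PLUS, STR, ID, MINUS, STR]

Answer: NUM PLUS STR ID MINUS STR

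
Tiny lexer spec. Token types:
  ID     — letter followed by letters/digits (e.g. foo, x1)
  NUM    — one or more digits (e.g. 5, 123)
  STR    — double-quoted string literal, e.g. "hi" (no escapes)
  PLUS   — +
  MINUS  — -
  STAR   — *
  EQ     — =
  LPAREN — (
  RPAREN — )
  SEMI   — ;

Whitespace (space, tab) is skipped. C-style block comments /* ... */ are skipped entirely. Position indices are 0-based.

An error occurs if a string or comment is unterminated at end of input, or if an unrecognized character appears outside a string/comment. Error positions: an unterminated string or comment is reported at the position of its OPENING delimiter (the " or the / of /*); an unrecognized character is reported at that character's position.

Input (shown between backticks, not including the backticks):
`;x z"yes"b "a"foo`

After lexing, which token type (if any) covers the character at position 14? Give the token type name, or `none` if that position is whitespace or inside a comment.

pos=0: emit SEMI ';'
pos=1: emit ID 'x' (now at pos=2)
pos=3: emit ID 'z' (now at pos=4)
pos=4: enter STRING mode
pos=4: emit STR "yes" (now at pos=9)
pos=9: emit ID 'b' (now at pos=10)
pos=11: enter STRING mode
pos=11: emit STR "a" (now at pos=14)
pos=14: emit ID 'foo' (now at pos=17)
DONE. 7 tokens: [SEMI, ID, ID, STR, ID, STR, ID]
Position 14: char is 'f' -> ID

Answer: ID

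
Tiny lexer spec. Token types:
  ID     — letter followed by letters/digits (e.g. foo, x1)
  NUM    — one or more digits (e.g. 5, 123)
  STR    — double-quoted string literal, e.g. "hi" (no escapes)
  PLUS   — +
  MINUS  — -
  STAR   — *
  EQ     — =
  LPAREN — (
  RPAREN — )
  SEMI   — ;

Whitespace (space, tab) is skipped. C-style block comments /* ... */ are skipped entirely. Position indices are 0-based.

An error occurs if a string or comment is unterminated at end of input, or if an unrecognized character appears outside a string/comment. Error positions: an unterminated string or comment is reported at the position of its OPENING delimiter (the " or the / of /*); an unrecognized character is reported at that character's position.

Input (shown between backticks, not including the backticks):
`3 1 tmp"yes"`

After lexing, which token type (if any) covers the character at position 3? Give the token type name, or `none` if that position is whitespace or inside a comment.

Answer: none

Derivation:
pos=0: emit NUM '3' (now at pos=1)
pos=2: emit NUM '1' (now at pos=3)
pos=4: emit ID 'tmp' (now at pos=7)
pos=7: enter STRING mode
pos=7: emit STR "yes" (now at pos=12)
DONE. 4 tokens: [NUM, NUM, ID, STR]
Position 3: char is ' ' -> none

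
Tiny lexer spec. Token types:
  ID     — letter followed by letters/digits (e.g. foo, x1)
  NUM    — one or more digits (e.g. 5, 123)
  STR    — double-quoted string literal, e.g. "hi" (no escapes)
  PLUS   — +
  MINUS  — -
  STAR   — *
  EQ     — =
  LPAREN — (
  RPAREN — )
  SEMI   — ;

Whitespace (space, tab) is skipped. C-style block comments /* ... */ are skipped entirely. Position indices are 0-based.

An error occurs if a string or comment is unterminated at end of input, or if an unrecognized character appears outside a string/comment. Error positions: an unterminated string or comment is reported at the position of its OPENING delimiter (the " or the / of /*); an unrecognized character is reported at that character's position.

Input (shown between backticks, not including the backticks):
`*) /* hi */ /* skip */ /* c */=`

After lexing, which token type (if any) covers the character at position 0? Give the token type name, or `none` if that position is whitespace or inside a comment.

pos=0: emit STAR '*'
pos=1: emit RPAREN ')'
pos=3: enter COMMENT mode (saw '/*')
exit COMMENT mode (now at pos=11)
pos=12: enter COMMENT mode (saw '/*')
exit COMMENT mode (now at pos=22)
pos=23: enter COMMENT mode (saw '/*')
exit COMMENT mode (now at pos=30)
pos=30: emit EQ '='
DONE. 3 tokens: [STAR, RPAREN, EQ]
Position 0: char is '*' -> STAR

Answer: STAR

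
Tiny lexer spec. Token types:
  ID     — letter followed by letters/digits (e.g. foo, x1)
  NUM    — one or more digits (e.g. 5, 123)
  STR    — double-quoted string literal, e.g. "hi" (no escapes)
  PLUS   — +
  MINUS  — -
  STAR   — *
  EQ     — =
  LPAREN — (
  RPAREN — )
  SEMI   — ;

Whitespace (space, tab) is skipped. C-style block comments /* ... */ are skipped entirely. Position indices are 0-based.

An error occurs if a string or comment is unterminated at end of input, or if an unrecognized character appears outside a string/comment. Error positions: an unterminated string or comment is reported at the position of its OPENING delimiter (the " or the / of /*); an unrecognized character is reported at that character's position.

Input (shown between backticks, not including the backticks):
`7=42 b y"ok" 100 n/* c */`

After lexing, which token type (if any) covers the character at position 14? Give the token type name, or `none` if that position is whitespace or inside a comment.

pos=0: emit NUM '7' (now at pos=1)
pos=1: emit EQ '='
pos=2: emit NUM '42' (now at pos=4)
pos=5: emit ID 'b' (now at pos=6)
pos=7: emit ID 'y' (now at pos=8)
pos=8: enter STRING mode
pos=8: emit STR "ok" (now at pos=12)
pos=13: emit NUM '100' (now at pos=16)
pos=17: emit ID 'n' (now at pos=18)
pos=18: enter COMMENT mode (saw '/*')
exit COMMENT mode (now at pos=25)
DONE. 8 tokens: [NUM, EQ, NUM, ID, ID, STR, NUM, ID]
Position 14: char is '0' -> NUM

Answer: NUM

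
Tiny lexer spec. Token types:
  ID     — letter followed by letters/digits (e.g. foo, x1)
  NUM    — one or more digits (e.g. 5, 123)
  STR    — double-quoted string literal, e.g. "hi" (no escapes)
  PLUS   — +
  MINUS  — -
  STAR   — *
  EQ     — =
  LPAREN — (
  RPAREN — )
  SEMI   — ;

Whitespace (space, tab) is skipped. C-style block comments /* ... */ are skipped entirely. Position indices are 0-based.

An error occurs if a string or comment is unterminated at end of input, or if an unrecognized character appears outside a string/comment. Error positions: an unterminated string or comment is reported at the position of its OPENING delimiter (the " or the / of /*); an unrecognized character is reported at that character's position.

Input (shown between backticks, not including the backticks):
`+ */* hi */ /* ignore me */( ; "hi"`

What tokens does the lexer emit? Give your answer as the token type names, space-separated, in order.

pos=0: emit PLUS '+'
pos=2: emit STAR '*'
pos=3: enter COMMENT mode (saw '/*')
exit COMMENT mode (now at pos=11)
pos=12: enter COMMENT mode (saw '/*')
exit COMMENT mode (now at pos=27)
pos=27: emit LPAREN '('
pos=29: emit SEMI ';'
pos=31: enter STRING mode
pos=31: emit STR "hi" (now at pos=35)
DONE. 5 tokens: [PLUS, STAR, LPAREN, SEMI, STR]

Answer: PLUS STAR LPAREN SEMI STR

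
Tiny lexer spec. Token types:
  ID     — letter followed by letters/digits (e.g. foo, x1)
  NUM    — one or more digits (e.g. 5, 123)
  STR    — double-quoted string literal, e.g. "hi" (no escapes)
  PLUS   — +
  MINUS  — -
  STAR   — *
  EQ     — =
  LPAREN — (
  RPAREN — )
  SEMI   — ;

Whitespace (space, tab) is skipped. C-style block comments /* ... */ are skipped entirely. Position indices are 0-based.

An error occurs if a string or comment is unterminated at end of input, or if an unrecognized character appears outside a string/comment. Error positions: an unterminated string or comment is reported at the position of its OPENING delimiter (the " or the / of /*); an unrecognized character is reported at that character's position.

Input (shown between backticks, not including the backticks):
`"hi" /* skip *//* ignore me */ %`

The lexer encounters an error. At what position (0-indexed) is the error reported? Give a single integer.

pos=0: enter STRING mode
pos=0: emit STR "hi" (now at pos=4)
pos=5: enter COMMENT mode (saw '/*')
exit COMMENT mode (now at pos=15)
pos=15: enter COMMENT mode (saw '/*')
exit COMMENT mode (now at pos=30)
pos=31: ERROR — unrecognized char '%'

Answer: 31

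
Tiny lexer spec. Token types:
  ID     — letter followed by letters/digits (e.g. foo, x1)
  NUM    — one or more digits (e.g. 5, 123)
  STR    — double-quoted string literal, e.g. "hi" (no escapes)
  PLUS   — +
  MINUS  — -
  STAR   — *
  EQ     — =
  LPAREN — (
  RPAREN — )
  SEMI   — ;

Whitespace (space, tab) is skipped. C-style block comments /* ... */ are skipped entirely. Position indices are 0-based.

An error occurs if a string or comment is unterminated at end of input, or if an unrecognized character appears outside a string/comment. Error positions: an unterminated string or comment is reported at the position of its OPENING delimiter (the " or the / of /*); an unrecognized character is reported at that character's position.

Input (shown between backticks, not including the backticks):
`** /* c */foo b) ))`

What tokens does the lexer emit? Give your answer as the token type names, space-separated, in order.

pos=0: emit STAR '*'
pos=1: emit STAR '*'
pos=3: enter COMMENT mode (saw '/*')
exit COMMENT mode (now at pos=10)
pos=10: emit ID 'foo' (now at pos=13)
pos=14: emit ID 'b' (now at pos=15)
pos=15: emit RPAREN ')'
pos=17: emit RPAREN ')'
pos=18: emit RPAREN ')'
DONE. 7 tokens: [STAR, STAR, ID, ID, RPAREN, RPAREN, RPAREN]

Answer: STAR STAR ID ID RPAREN RPAREN RPAREN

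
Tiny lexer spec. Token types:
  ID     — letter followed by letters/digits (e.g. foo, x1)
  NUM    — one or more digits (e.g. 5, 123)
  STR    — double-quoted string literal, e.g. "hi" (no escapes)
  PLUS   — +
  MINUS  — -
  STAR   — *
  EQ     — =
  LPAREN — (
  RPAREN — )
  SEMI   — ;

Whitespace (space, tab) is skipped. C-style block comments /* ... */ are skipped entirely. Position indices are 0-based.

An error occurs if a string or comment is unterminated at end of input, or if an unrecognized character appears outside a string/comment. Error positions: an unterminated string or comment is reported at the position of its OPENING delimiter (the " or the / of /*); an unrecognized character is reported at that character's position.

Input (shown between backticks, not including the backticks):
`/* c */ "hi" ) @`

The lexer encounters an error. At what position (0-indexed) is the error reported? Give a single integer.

Answer: 15

Derivation:
pos=0: enter COMMENT mode (saw '/*')
exit COMMENT mode (now at pos=7)
pos=8: enter STRING mode
pos=8: emit STR "hi" (now at pos=12)
pos=13: emit RPAREN ')'
pos=15: ERROR — unrecognized char '@'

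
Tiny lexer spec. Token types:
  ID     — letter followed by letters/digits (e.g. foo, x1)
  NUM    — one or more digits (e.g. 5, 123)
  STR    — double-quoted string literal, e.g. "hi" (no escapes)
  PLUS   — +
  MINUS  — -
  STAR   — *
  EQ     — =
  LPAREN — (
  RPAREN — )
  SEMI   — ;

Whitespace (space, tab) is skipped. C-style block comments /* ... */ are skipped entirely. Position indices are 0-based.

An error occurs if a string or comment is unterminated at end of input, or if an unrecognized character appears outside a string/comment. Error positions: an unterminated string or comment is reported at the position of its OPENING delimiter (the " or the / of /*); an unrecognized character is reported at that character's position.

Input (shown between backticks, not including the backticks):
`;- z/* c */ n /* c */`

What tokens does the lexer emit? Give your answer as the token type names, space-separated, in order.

Answer: SEMI MINUS ID ID

Derivation:
pos=0: emit SEMI ';'
pos=1: emit MINUS '-'
pos=3: emit ID 'z' (now at pos=4)
pos=4: enter COMMENT mode (saw '/*')
exit COMMENT mode (now at pos=11)
pos=12: emit ID 'n' (now at pos=13)
pos=14: enter COMMENT mode (saw '/*')
exit COMMENT mode (now at pos=21)
DONE. 4 tokens: [SEMI, MINUS, ID, ID]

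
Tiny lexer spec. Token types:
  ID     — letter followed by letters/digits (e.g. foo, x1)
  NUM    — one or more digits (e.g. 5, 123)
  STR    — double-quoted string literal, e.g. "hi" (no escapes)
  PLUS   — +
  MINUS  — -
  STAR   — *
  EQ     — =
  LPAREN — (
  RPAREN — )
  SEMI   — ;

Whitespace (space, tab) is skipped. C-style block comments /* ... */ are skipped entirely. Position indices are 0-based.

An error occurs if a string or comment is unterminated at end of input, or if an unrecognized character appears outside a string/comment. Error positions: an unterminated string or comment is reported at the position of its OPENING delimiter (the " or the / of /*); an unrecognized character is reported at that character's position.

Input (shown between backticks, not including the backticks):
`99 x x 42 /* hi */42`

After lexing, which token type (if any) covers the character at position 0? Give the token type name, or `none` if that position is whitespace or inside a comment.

pos=0: emit NUM '99' (now at pos=2)
pos=3: emit ID 'x' (now at pos=4)
pos=5: emit ID 'x' (now at pos=6)
pos=7: emit NUM '42' (now at pos=9)
pos=10: enter COMMENT mode (saw '/*')
exit COMMENT mode (now at pos=18)
pos=18: emit NUM '42' (now at pos=20)
DONE. 5 tokens: [NUM, ID, ID, NUM, NUM]
Position 0: char is '9' -> NUM

Answer: NUM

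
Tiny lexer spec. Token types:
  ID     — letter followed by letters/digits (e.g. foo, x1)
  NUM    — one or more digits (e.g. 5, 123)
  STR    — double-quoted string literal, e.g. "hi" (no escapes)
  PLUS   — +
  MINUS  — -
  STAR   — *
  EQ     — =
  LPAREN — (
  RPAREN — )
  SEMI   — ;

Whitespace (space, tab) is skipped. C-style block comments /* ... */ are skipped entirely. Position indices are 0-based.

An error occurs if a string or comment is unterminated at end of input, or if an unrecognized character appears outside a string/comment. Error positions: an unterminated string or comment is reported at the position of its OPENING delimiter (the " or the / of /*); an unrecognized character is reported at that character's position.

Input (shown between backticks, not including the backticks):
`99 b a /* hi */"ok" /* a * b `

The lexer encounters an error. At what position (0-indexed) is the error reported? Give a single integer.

Answer: 20

Derivation:
pos=0: emit NUM '99' (now at pos=2)
pos=3: emit ID 'b' (now at pos=4)
pos=5: emit ID 'a' (now at pos=6)
pos=7: enter COMMENT mode (saw '/*')
exit COMMENT mode (now at pos=15)
pos=15: enter STRING mode
pos=15: emit STR "ok" (now at pos=19)
pos=20: enter COMMENT mode (saw '/*')
pos=20: ERROR — unterminated comment (reached EOF)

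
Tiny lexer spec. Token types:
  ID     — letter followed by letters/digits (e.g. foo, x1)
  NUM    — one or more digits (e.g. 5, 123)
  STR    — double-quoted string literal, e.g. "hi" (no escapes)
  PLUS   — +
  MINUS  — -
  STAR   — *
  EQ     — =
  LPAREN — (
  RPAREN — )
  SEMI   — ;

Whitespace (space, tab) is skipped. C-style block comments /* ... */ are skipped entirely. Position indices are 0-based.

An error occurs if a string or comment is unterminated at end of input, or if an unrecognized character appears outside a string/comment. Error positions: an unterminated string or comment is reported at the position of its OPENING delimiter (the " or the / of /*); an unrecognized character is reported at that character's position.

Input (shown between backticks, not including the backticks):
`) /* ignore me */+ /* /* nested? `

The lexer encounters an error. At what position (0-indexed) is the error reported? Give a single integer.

Answer: 19

Derivation:
pos=0: emit RPAREN ')'
pos=2: enter COMMENT mode (saw '/*')
exit COMMENT mode (now at pos=17)
pos=17: emit PLUS '+'
pos=19: enter COMMENT mode (saw '/*')
pos=19: ERROR — unterminated comment (reached EOF)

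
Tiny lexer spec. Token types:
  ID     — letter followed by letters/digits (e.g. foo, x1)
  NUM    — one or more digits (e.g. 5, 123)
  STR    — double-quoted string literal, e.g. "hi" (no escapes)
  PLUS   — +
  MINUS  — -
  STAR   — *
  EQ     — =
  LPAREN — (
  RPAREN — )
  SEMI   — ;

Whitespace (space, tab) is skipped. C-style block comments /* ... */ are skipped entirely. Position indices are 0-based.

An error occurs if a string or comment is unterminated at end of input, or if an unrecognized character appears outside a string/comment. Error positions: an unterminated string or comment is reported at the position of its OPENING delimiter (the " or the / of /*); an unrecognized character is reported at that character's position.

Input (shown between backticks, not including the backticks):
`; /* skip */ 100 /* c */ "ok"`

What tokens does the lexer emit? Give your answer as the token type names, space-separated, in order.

pos=0: emit SEMI ';'
pos=2: enter COMMENT mode (saw '/*')
exit COMMENT mode (now at pos=12)
pos=13: emit NUM '100' (now at pos=16)
pos=17: enter COMMENT mode (saw '/*')
exit COMMENT mode (now at pos=24)
pos=25: enter STRING mode
pos=25: emit STR "ok" (now at pos=29)
DONE. 3 tokens: [SEMI, NUM, STR]

Answer: SEMI NUM STR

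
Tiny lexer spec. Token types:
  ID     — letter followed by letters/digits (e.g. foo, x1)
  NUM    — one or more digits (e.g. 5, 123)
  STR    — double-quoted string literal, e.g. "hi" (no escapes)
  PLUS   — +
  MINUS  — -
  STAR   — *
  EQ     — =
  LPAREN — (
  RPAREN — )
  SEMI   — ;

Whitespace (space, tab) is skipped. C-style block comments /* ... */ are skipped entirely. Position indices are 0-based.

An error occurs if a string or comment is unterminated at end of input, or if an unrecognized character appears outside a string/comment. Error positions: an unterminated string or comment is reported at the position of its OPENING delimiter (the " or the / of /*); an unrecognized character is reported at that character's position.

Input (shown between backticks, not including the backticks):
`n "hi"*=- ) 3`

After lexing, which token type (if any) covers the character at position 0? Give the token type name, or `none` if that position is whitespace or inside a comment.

pos=0: emit ID 'n' (now at pos=1)
pos=2: enter STRING mode
pos=2: emit STR "hi" (now at pos=6)
pos=6: emit STAR '*'
pos=7: emit EQ '='
pos=8: emit MINUS '-'
pos=10: emit RPAREN ')'
pos=12: emit NUM '3' (now at pos=13)
DONE. 7 tokens: [ID, STR, STAR, EQ, MINUS, RPAREN, NUM]
Position 0: char is 'n' -> ID

Answer: ID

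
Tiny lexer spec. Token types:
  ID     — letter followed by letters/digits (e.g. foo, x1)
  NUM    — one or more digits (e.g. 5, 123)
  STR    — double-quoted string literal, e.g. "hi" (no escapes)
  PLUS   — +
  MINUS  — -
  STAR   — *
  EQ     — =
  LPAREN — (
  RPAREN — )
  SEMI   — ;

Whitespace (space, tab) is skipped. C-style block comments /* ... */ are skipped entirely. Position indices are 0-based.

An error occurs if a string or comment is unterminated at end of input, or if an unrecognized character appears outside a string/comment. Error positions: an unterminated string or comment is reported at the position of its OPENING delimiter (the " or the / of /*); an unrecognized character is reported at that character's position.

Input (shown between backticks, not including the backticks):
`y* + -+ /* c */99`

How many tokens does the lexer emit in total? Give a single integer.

Answer: 6

Derivation:
pos=0: emit ID 'y' (now at pos=1)
pos=1: emit STAR '*'
pos=3: emit PLUS '+'
pos=5: emit MINUS '-'
pos=6: emit PLUS '+'
pos=8: enter COMMENT mode (saw '/*')
exit COMMENT mode (now at pos=15)
pos=15: emit NUM '99' (now at pos=17)
DONE. 6 tokens: [ID, STAR, PLUS, MINUS, PLUS, NUM]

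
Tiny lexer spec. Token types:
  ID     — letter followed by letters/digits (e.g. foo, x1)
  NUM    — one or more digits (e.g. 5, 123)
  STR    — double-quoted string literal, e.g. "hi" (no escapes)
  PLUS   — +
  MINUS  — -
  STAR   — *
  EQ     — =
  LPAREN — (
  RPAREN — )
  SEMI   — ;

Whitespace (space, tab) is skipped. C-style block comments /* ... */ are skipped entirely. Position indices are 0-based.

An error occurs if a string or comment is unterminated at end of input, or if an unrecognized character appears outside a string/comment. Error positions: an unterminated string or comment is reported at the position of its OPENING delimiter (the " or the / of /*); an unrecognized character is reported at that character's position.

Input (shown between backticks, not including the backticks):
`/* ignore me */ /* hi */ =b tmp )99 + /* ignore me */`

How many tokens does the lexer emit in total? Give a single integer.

Answer: 6

Derivation:
pos=0: enter COMMENT mode (saw '/*')
exit COMMENT mode (now at pos=15)
pos=16: enter COMMENT mode (saw '/*')
exit COMMENT mode (now at pos=24)
pos=25: emit EQ '='
pos=26: emit ID 'b' (now at pos=27)
pos=28: emit ID 'tmp' (now at pos=31)
pos=32: emit RPAREN ')'
pos=33: emit NUM '99' (now at pos=35)
pos=36: emit PLUS '+'
pos=38: enter COMMENT mode (saw '/*')
exit COMMENT mode (now at pos=53)
DONE. 6 tokens: [EQ, ID, ID, RPAREN, NUM, PLUS]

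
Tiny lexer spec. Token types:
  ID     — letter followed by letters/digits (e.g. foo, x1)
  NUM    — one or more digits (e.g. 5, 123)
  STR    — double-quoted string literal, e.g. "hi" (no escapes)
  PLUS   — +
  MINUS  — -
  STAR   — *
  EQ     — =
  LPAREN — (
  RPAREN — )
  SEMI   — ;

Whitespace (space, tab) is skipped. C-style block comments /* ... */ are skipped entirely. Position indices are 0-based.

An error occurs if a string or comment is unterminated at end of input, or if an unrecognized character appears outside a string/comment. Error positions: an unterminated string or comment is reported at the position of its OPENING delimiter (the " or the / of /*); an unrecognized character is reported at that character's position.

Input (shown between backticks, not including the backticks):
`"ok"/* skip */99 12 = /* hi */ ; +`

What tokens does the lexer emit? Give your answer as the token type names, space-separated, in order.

Answer: STR NUM NUM EQ SEMI PLUS

Derivation:
pos=0: enter STRING mode
pos=0: emit STR "ok" (now at pos=4)
pos=4: enter COMMENT mode (saw '/*')
exit COMMENT mode (now at pos=14)
pos=14: emit NUM '99' (now at pos=16)
pos=17: emit NUM '12' (now at pos=19)
pos=20: emit EQ '='
pos=22: enter COMMENT mode (saw '/*')
exit COMMENT mode (now at pos=30)
pos=31: emit SEMI ';'
pos=33: emit PLUS '+'
DONE. 6 tokens: [STR, NUM, NUM, EQ, SEMI, PLUS]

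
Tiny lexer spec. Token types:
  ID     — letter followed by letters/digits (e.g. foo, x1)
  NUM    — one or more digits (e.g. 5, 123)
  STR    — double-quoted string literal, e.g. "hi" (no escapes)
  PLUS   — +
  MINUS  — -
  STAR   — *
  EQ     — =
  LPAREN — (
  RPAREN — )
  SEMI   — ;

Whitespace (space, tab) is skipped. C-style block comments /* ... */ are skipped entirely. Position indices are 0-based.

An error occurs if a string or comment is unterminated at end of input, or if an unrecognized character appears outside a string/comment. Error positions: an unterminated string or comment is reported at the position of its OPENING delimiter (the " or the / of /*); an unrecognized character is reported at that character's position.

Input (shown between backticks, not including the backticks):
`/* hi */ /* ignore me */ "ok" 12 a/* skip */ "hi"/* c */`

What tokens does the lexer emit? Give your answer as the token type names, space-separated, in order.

pos=0: enter COMMENT mode (saw '/*')
exit COMMENT mode (now at pos=8)
pos=9: enter COMMENT mode (saw '/*')
exit COMMENT mode (now at pos=24)
pos=25: enter STRING mode
pos=25: emit STR "ok" (now at pos=29)
pos=30: emit NUM '12' (now at pos=32)
pos=33: emit ID 'a' (now at pos=34)
pos=34: enter COMMENT mode (saw '/*')
exit COMMENT mode (now at pos=44)
pos=45: enter STRING mode
pos=45: emit STR "hi" (now at pos=49)
pos=49: enter COMMENT mode (saw '/*')
exit COMMENT mode (now at pos=56)
DONE. 4 tokens: [STR, NUM, ID, STR]

Answer: STR NUM ID STR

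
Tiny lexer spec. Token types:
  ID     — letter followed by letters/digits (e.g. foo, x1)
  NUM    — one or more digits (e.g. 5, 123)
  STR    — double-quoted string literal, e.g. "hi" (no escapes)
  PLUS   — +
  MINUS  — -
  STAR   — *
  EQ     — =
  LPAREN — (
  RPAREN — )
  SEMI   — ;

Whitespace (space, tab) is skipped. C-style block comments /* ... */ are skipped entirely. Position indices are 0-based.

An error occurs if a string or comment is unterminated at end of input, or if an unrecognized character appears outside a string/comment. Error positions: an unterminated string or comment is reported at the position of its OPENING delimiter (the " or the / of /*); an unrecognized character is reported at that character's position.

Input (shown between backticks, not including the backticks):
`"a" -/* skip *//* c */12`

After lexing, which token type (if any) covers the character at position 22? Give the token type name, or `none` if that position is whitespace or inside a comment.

Answer: NUM

Derivation:
pos=0: enter STRING mode
pos=0: emit STR "a" (now at pos=3)
pos=4: emit MINUS '-'
pos=5: enter COMMENT mode (saw '/*')
exit COMMENT mode (now at pos=15)
pos=15: enter COMMENT mode (saw '/*')
exit COMMENT mode (now at pos=22)
pos=22: emit NUM '12' (now at pos=24)
DONE. 3 tokens: [STR, MINUS, NUM]
Position 22: char is '1' -> NUM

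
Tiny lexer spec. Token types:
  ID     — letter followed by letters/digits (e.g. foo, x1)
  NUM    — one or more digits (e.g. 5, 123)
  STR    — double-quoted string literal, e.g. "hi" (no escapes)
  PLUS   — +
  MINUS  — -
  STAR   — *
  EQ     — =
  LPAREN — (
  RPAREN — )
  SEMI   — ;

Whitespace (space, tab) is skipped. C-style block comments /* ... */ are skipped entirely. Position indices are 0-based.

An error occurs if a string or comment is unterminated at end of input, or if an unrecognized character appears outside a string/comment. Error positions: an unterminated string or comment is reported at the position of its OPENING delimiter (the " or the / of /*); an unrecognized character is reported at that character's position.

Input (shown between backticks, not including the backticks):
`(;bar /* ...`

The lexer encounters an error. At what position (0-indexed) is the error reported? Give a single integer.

pos=0: emit LPAREN '('
pos=1: emit SEMI ';'
pos=2: emit ID 'bar' (now at pos=5)
pos=6: enter COMMENT mode (saw '/*')
pos=6: ERROR — unterminated comment (reached EOF)

Answer: 6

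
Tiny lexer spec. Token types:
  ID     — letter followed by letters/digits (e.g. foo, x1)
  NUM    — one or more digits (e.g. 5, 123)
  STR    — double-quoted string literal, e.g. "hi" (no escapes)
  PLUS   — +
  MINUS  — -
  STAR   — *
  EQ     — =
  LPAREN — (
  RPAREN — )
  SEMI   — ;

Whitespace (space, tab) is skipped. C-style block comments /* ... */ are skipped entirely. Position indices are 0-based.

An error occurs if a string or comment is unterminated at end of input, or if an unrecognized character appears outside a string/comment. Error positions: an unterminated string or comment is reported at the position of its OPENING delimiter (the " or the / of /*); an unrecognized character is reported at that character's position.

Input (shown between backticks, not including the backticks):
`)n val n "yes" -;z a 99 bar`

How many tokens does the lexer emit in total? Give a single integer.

Answer: 11

Derivation:
pos=0: emit RPAREN ')'
pos=1: emit ID 'n' (now at pos=2)
pos=3: emit ID 'val' (now at pos=6)
pos=7: emit ID 'n' (now at pos=8)
pos=9: enter STRING mode
pos=9: emit STR "yes" (now at pos=14)
pos=15: emit MINUS '-'
pos=16: emit SEMI ';'
pos=17: emit ID 'z' (now at pos=18)
pos=19: emit ID 'a' (now at pos=20)
pos=21: emit NUM '99' (now at pos=23)
pos=24: emit ID 'bar' (now at pos=27)
DONE. 11 tokens: [RPAREN, ID, ID, ID, STR, MINUS, SEMI, ID, ID, NUM, ID]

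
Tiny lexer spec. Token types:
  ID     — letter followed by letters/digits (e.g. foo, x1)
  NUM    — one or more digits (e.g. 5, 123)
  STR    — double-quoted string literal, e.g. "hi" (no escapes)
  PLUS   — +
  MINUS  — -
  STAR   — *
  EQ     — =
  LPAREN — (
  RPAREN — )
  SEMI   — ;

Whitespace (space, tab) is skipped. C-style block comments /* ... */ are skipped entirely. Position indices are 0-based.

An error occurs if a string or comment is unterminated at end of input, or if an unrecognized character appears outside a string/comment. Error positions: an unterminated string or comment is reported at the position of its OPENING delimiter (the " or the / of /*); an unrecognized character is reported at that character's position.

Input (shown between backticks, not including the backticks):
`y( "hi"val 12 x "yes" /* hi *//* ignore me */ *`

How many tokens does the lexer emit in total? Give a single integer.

Answer: 8

Derivation:
pos=0: emit ID 'y' (now at pos=1)
pos=1: emit LPAREN '('
pos=3: enter STRING mode
pos=3: emit STR "hi" (now at pos=7)
pos=7: emit ID 'val' (now at pos=10)
pos=11: emit NUM '12' (now at pos=13)
pos=14: emit ID 'x' (now at pos=15)
pos=16: enter STRING mode
pos=16: emit STR "yes" (now at pos=21)
pos=22: enter COMMENT mode (saw '/*')
exit COMMENT mode (now at pos=30)
pos=30: enter COMMENT mode (saw '/*')
exit COMMENT mode (now at pos=45)
pos=46: emit STAR '*'
DONE. 8 tokens: [ID, LPAREN, STR, ID, NUM, ID, STR, STAR]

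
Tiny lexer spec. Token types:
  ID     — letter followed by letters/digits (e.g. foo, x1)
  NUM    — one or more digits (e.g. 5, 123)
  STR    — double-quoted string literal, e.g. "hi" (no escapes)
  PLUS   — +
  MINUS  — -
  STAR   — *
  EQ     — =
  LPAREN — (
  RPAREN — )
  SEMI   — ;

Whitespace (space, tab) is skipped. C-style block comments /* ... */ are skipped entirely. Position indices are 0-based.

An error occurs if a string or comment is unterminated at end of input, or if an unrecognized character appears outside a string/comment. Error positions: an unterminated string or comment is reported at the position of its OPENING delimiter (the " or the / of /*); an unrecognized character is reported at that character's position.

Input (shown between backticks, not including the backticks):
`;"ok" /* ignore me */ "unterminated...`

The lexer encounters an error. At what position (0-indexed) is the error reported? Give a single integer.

pos=0: emit SEMI ';'
pos=1: enter STRING mode
pos=1: emit STR "ok" (now at pos=5)
pos=6: enter COMMENT mode (saw '/*')
exit COMMENT mode (now at pos=21)
pos=22: enter STRING mode
pos=22: ERROR — unterminated string

Answer: 22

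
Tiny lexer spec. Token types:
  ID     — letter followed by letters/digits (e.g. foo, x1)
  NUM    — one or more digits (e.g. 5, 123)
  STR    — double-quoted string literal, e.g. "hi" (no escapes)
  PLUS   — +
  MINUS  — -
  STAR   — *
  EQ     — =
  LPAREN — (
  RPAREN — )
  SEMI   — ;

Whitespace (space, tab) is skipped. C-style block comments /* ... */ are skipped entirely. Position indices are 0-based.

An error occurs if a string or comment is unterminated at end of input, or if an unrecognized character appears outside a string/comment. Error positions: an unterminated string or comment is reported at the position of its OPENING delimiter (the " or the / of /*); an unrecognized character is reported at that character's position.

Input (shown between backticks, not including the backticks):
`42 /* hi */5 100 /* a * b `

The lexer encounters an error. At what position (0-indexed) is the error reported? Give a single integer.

Answer: 17

Derivation:
pos=0: emit NUM '42' (now at pos=2)
pos=3: enter COMMENT mode (saw '/*')
exit COMMENT mode (now at pos=11)
pos=11: emit NUM '5' (now at pos=12)
pos=13: emit NUM '100' (now at pos=16)
pos=17: enter COMMENT mode (saw '/*')
pos=17: ERROR — unterminated comment (reached EOF)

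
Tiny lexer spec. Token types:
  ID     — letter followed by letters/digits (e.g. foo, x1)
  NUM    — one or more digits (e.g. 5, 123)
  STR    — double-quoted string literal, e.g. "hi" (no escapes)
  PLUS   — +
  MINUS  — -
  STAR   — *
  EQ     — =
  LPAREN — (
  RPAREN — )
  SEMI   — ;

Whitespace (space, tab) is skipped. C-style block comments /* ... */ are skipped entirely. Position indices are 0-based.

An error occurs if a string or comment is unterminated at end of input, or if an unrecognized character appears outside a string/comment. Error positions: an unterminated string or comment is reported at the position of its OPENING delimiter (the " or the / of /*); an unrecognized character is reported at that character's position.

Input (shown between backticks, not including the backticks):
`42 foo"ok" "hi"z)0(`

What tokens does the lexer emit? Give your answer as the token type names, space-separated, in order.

pos=0: emit NUM '42' (now at pos=2)
pos=3: emit ID 'foo' (now at pos=6)
pos=6: enter STRING mode
pos=6: emit STR "ok" (now at pos=10)
pos=11: enter STRING mode
pos=11: emit STR "hi" (now at pos=15)
pos=15: emit ID 'z' (now at pos=16)
pos=16: emit RPAREN ')'
pos=17: emit NUM '0' (now at pos=18)
pos=18: emit LPAREN '('
DONE. 8 tokens: [NUM, ID, STR, STR, ID, RPAREN, NUM, LPAREN]

Answer: NUM ID STR STR ID RPAREN NUM LPAREN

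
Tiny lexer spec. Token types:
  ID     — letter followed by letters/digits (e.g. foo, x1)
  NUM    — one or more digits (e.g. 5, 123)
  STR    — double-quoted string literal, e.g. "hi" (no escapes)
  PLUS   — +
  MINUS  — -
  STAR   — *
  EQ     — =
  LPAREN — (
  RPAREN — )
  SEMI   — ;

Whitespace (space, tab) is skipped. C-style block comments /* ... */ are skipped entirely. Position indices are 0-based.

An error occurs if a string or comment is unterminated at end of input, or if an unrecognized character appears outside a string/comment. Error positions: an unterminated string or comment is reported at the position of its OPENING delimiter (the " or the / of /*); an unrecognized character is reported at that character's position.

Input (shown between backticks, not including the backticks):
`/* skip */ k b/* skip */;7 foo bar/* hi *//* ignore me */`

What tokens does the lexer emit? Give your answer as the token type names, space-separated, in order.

Answer: ID ID SEMI NUM ID ID

Derivation:
pos=0: enter COMMENT mode (saw '/*')
exit COMMENT mode (now at pos=10)
pos=11: emit ID 'k' (now at pos=12)
pos=13: emit ID 'b' (now at pos=14)
pos=14: enter COMMENT mode (saw '/*')
exit COMMENT mode (now at pos=24)
pos=24: emit SEMI ';'
pos=25: emit NUM '7' (now at pos=26)
pos=27: emit ID 'foo' (now at pos=30)
pos=31: emit ID 'bar' (now at pos=34)
pos=34: enter COMMENT mode (saw '/*')
exit COMMENT mode (now at pos=42)
pos=42: enter COMMENT mode (saw '/*')
exit COMMENT mode (now at pos=57)
DONE. 6 tokens: [ID, ID, SEMI, NUM, ID, ID]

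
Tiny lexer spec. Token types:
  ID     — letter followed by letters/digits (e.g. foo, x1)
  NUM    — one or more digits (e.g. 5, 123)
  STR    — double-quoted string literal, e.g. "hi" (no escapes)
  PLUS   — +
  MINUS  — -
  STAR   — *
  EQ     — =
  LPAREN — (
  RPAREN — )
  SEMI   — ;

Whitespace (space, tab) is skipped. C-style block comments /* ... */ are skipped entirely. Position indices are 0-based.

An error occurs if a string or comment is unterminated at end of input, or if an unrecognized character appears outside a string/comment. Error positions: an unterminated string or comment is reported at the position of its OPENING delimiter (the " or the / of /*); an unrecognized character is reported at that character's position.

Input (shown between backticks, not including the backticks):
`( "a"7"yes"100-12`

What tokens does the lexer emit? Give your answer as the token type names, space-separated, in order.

pos=0: emit LPAREN '('
pos=2: enter STRING mode
pos=2: emit STR "a" (now at pos=5)
pos=5: emit NUM '7' (now at pos=6)
pos=6: enter STRING mode
pos=6: emit STR "yes" (now at pos=11)
pos=11: emit NUM '100' (now at pos=14)
pos=14: emit MINUS '-'
pos=15: emit NUM '12' (now at pos=17)
DONE. 7 tokens: [LPAREN, STR, NUM, STR, NUM, MINUS, NUM]

Answer: LPAREN STR NUM STR NUM MINUS NUM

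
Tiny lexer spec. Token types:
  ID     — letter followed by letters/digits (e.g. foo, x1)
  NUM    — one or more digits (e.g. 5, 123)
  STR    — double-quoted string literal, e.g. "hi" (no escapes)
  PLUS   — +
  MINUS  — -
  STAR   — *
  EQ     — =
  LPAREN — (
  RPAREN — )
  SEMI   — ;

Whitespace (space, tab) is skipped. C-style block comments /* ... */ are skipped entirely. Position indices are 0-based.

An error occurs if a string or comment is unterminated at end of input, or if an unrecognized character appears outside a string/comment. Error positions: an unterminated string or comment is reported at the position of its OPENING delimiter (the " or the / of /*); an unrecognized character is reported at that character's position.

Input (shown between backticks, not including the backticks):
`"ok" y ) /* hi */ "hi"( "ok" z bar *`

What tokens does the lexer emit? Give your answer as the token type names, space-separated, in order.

pos=0: enter STRING mode
pos=0: emit STR "ok" (now at pos=4)
pos=5: emit ID 'y' (now at pos=6)
pos=7: emit RPAREN ')'
pos=9: enter COMMENT mode (saw '/*')
exit COMMENT mode (now at pos=17)
pos=18: enter STRING mode
pos=18: emit STR "hi" (now at pos=22)
pos=22: emit LPAREN '('
pos=24: enter STRING mode
pos=24: emit STR "ok" (now at pos=28)
pos=29: emit ID 'z' (now at pos=30)
pos=31: emit ID 'bar' (now at pos=34)
pos=35: emit STAR '*'
DONE. 9 tokens: [STR, ID, RPAREN, STR, LPAREN, STR, ID, ID, STAR]

Answer: STR ID RPAREN STR LPAREN STR ID ID STAR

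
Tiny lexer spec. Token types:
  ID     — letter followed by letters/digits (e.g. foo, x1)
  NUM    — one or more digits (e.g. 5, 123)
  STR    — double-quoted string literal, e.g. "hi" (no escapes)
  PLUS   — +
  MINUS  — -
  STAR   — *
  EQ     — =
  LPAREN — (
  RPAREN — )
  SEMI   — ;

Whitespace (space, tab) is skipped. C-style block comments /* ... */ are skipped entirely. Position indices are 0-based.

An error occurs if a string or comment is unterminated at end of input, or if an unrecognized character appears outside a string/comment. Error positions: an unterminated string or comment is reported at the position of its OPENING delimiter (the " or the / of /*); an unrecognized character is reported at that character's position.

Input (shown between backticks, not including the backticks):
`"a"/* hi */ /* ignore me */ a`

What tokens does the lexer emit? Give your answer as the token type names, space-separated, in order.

pos=0: enter STRING mode
pos=0: emit STR "a" (now at pos=3)
pos=3: enter COMMENT mode (saw '/*')
exit COMMENT mode (now at pos=11)
pos=12: enter COMMENT mode (saw '/*')
exit COMMENT mode (now at pos=27)
pos=28: emit ID 'a' (now at pos=29)
DONE. 2 tokens: [STR, ID]

Answer: STR ID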